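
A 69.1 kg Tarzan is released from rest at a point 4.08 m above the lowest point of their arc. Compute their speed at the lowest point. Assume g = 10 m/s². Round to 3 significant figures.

By conservation of mechanical energy, mgh = ½mv²
The mass cancels from both sides.
v = √(2gh) = √(2 × 10 × 4.08) = √81.600 = 9.033 m/s

v = 9.03 m/s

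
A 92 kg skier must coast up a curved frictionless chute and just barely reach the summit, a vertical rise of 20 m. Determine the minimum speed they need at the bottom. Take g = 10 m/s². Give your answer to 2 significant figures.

At the top they are momentarily at rest, so all KE converts to PE: ½mv² = mgh
v = √(2gh) = √(2 × 10 × 20) = 20.00 m/s

v = 20 m/s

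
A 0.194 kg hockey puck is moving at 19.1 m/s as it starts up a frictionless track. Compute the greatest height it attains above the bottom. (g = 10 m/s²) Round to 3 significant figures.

h = 18.2 m

Setting KE at the bottom equal to PE gained: ½mv² = mgh
h = v²/(2g) = 19.1²/(2 × 10) = 18.24 m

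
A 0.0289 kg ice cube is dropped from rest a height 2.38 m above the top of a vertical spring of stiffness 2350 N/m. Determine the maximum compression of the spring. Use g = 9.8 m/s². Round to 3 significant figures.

x = 0.0241 m

Take the reference level at the top of the uncompressed spring. At max compression the cube has fallen H + x and is momentarily at rest:
mg(H + x) = ½kx²
½(2350)x² − (0.0289)(9.8)x − (0.0289)(9.8)(2.38) = 0
1175x² − 0.2832x − 0.6741 = 0
x = [0.2832 + √(0.08021 + 3168.1)]/(2 × 1175) = 0.02407 m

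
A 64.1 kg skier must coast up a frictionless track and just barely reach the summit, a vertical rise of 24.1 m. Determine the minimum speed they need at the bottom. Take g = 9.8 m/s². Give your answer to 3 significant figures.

v = 21.7 m/s

At the top they are momentarily at rest, so all KE converts to PE: ½mv² = mgh
v = √(2gh) = √(2 × 9.8 × 24.1) = 21.73 m/s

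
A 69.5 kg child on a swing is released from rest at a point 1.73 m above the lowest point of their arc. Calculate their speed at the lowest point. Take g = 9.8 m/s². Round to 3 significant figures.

v = 5.82 m/s

Mechanical energy is conserved (no friction): mgh = ½mv²
v = √(2gh) = √(2 × 9.8 × 1.73) = √33.908 = 5.823 m/s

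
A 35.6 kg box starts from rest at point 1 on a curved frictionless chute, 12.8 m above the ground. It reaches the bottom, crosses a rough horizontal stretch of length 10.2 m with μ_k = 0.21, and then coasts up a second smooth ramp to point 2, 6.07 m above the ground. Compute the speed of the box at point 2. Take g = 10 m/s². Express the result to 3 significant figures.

v = 9.58 m/s

Energy at 1: mgh₁ = (35.6)(10)(12.8) = 4556.8 J
Friction loss: W_f = μ_k mg d = 762.6 J
At 2: ½mv² + mgh₂ = mgh₁ − W_f
½mv² = 4556.8 − 762.6 − 2160.9 = 1633.3 J
v = √(2 × 1633.3/35.6) = 9.579 m/s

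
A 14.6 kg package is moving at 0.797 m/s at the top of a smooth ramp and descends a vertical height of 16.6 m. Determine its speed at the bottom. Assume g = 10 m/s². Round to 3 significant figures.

Equating total energy at the two states: ½mv₀² + mgh = ½mv²
v² = v₀² + 2gh = (0.797)² + 2(10)(16.6) = 332.64
v = √332.64 = 18.24 m/s

v = 18.2 m/s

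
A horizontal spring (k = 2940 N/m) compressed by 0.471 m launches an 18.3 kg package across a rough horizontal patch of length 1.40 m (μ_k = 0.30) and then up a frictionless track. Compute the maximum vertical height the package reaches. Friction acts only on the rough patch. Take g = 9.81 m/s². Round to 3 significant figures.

h = 1.40 m

Spring energy: E₀ = ½kx² = ½(2940)(0.471)² = 326.11 J
Friction: W_f = μ_k mg d = (0.30)(18.3)(9.81)(1.40) = 75.40 J
Energy at base of ramp: E = 326.11 − 75.40 = 250.71 J
At max height all remaining energy is PE: mgh = E ⇒ h = E/(mg) = 250.71/(18.3 × 9.81) = 1.397 m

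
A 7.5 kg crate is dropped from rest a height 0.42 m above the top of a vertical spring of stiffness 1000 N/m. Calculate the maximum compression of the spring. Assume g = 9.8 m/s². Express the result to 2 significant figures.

Let x be the compression. The total drop is H + x, and the crate is instantaneously at rest at max compression, so energy conservation gives:
mg(H + x) = ½kx²
½(1000)x² − (7.5)(9.8)x − (7.5)(9.8)(0.42) = 0
500.0x² − 73.50x − 30.87 = 0
x = [73.50 + √(5402 + 61740)]/(2 × 500.0) = 0.3326 m

x = 0.33 m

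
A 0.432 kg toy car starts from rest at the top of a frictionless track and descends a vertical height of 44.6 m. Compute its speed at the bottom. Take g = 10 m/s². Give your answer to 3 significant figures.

By conservation of mechanical energy, mgh = ½mv²
v = √(2gh) = √(2 × 10 × 44.6) = √892.00 = 29.87 m/s

v = 29.9 m/s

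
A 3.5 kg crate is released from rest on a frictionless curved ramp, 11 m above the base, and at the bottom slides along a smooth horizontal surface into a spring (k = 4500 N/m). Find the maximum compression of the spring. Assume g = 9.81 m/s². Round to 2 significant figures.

At max compression the crate is momentarily at rest: mgh = ½kx²
x = √(2mgh/k) = √(2 × 3.5 × 9.81 × 11 / 4500) = 0.4097 m

x = 0.41 m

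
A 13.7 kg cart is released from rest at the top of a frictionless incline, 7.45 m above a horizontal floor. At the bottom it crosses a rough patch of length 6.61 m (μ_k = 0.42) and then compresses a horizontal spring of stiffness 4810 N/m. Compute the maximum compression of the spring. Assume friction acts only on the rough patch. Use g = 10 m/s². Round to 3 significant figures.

x = 0.516 m

Initial energy: E₁ = mgh = (13.7)(10)(7.45) = 1020.6 J
Friction removes W_f = μ_k mg d = (0.42)(13.7)(10)(6.61) = 380.3 J
Energy reaching the spring: E = 1020.6 − 380.3 = 640.31 J
At max compression ½kx² = E ⇒ x = √(2E/k) = √(2 × 640.31/4810) = 0.5160 m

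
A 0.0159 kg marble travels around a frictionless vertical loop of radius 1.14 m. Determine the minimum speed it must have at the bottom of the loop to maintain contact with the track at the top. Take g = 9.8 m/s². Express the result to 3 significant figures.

At the top: mg = mv_top²/r ⇒ v_top² = gr = 11.17 m²/s²
Energy from bottom to top (height 2r): ½mv_bot² = ½mv_top² + mg(2r)
v_bot² = gr + 4gr = 5gr = 55.86
v_bot = √(5gr) = 7.474 m/s

v = 7.47 m/s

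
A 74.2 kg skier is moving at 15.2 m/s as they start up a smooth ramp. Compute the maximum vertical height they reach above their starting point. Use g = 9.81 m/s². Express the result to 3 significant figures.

Setting KE at the bottom equal to PE gained: ½mv² = mgh
h = v²/(2g) = 15.2²/(2 × 9.81) = 11.78 m

h = 11.8 m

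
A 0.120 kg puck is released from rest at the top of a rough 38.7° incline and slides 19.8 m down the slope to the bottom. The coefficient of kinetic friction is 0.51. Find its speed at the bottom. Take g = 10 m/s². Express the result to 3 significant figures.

Work–energy: mg(L sinθ) − μ_k(mg cosθ)L = ½mv²
mgh = mgL sinθ = (0.120)(10)(19.8)sin38.7° = 14.856 J
W_f = μ_k mg cosθ · L = (0.51)(0.120)(10)cos38.7°·19.8 = 9.457 J
½mv² = 14.856 − 9.457 = 5.3988 J
v = √(2 × 5.3988/0.120) = 9.486 m/s

v = 9.49 m/s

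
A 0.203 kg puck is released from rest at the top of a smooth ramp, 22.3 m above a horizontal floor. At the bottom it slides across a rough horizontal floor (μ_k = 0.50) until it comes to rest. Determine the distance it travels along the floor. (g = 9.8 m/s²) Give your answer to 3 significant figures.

d = 44.6 m

Energy at the top = energy at the end + work done against friction:
At rest all PE has been dissipated by friction: mgh = μ_k m g d
d = h/μ_k = 22.3/0.50 = 44.60 m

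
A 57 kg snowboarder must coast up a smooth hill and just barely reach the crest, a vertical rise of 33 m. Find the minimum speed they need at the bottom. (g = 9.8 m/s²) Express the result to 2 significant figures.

At the top they are momentarily at rest, so all KE converts to PE: ½mv² = mgh
v = √(2gh) = √(2 × 9.8 × 33) = 25.43 m/s

v = 25 m/s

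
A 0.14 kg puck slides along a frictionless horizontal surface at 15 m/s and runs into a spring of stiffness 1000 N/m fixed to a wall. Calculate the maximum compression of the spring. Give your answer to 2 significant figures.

At max compression the puck is momentarily at rest: ½mv² = ½kx²
x = v√(m/k) = 15 × √(0.14/1000) = 0.1775 m

x = 0.18 m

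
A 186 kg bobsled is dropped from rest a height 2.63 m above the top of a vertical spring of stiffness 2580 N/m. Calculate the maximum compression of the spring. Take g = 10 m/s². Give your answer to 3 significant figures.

x = 2.80 m

Measuring PE from the top of the relaxed spring, at max compression the bobsled has dropped H + x with zero KE, so:
mg(H + x) = ½kx²
½(2580)x² − (186)(10)x − (186)(10)(2.63) = 0
1290x² − 1860x − 4892 = 0
x = [1860 + √(3.460e+06 + 2.5242e+07)]/(2 × 1290) = 2.797 m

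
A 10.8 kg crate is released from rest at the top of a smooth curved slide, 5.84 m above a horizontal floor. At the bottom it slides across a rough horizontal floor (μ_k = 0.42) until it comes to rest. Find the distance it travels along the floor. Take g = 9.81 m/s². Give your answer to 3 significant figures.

Energy at the top = energy at the end + work done against friction:
At rest all PE has been dissipated by friction: mgh = μ_k m g d
d = h/μ_k = 5.84/0.42 = 13.90 m

d = 13.9 m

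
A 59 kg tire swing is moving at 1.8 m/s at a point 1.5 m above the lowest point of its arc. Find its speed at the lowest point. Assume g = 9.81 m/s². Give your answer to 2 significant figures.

By conservation of mechanical energy, ½mv₀² + mgh = ½mv²
v² = v₀² + 2gh = (1.8)² + 2(9.81)(1.5) = 32.670
v = √32.670 = 5.716 m/s

v = 5.7 m/s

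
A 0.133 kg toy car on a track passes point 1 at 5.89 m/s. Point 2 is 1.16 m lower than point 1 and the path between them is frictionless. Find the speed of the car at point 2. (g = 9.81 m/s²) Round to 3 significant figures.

v = 7.58 m/s

Mechanical energy is conserved (no friction): ½mv₀² + mgh = ½mv²
v² = v₀² + 2gh = (5.89)² + 2(9.81)(1.16) = 57.451
v = √57.451 = 7.580 m/s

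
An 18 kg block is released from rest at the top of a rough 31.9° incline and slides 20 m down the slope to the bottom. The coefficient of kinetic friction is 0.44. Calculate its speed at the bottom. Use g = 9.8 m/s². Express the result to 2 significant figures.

Energy: mgh = ½mv² + W_f, with h = L sinθ and W_f = μ_k (mg cosθ) L
mgh = mgL sinθ = (18)(9.8)(20)sin31.9° = 1864.3 J
W_f = μ_k mg cosθ · L = (0.44)(18)(9.8)cos31.9°·20 = 1318 J
½mv² = 1864.3 − 1318 = 546.45 J
v = √(2 × 546.45/18) = 7.792 m/s

v = 7.8 m/s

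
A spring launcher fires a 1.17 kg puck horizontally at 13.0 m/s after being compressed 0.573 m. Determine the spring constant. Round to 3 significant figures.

k = 602 N/m

½kx² = ½mv²
k = mv²/x² = (1.17)(13.0)²/(0.573)² = 602.2 N/m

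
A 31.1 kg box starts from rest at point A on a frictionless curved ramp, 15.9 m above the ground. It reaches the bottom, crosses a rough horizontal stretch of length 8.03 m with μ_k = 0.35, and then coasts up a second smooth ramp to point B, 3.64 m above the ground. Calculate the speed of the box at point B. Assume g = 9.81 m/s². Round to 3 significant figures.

Energy at A: mgh₁ = (31.1)(9.81)(15.9) = 4850.9 J
Friction loss: W_f = μ_k mg d = 857.5 J
At B: ½mv² + mgh₂ = mgh₁ − W_f
½mv² = 4850.9 − 857.5 − 1110.5 = 2883.0 J
v = √(2 × 2883.0/31.1) = 13.62 m/s

v = 13.6 m/s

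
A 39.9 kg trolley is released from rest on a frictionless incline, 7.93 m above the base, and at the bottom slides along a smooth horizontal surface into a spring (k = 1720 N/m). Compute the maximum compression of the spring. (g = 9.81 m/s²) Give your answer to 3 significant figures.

x = 1.90 m

Gravitational PE at the top equals spring PE at max compression: mgh = ½kx²
x = √(2mgh/k) = √(2 × 39.9 × 9.81 × 7.93 / 1720) = 1.900 m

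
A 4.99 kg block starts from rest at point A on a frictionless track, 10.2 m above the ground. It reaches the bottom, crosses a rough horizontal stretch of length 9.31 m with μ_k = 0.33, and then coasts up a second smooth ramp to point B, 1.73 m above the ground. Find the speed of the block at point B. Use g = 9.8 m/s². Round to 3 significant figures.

Energy at A: mgh₁ = (4.99)(9.8)(10.2) = 498.80 J
Friction loss: W_f = μ_k mg d = 150.2 J
At B: ½mv² + mgh₂ = mgh₁ − W_f
½mv² = 498.80 − 150.2 − 84.600 = 263.96 J
v = √(2 × 263.96/4.99) = 10.29 m/s

v = 10.3 m/s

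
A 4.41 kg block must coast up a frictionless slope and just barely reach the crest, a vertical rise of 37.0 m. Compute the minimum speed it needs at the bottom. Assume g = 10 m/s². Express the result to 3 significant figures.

v = 27.2 m/s

At the top it is momentarily at rest, so all KE converts to PE: ½mv² = mgh
v = √(2gh) = √(2 × 10 × 37.0) = 27.20 m/s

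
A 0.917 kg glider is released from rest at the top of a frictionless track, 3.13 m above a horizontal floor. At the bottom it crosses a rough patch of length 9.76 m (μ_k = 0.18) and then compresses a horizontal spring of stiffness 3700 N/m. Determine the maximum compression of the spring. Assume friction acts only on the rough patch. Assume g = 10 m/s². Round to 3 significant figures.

Initial energy: E₁ = mgh = (0.917)(10)(3.13) = 28.702 J
Friction removes W_f = μ_k mg d = (0.18)(0.917)(10)(9.76) = 16.11 J
Energy reaching the spring: E = 28.702 − 16.11 = 12.592 J
At max compression ½kx² = E ⇒ x = √(2E/k) = √(2 × 12.592/3700) = 0.08250 m

x = 0.0825 m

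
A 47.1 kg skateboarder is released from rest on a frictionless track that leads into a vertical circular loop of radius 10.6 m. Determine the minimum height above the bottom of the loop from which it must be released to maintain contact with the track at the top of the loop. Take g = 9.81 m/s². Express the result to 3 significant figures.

At the top, for minimum speed gravity alone supplies the centripetal force: mg = mv_top²/r ⇒ v_top² = gr = 104.0 m²/s²
Energy conservation from release height h to the top (height 2r): mgh = ½mv_top² + mg(2r)
h = v_top²/(2g) + 2r = r/2 + 2r = 5r/2 = 26.50 m

h = 26.5 m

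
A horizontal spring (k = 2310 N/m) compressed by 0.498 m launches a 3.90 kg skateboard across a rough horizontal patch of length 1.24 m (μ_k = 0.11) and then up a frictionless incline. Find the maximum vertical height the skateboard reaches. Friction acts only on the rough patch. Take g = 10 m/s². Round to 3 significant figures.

h = 7.21 m

Spring energy: E₀ = ½kx² = ½(2310)(0.498)² = 286.44 J
Friction: W_f = μ_k mg d = (0.11)(3.90)(10)(1.24) = 5.320 J
Energy at base of ramp: E = 286.44 − 5.320 = 281.13 J
At max height all remaining energy is PE: mgh = E ⇒ h = E/(mg) = 281.13/(3.90 × 10) = 7.208 m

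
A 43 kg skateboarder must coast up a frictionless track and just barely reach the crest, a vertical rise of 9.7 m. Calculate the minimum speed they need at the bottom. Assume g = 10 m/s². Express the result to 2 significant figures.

At the top they are momentarily at rest, so all KE converts to PE: ½mv² = mgh
v = √(2gh) = √(2 × 10 × 9.7) = 13.93 m/s

v = 14 m/s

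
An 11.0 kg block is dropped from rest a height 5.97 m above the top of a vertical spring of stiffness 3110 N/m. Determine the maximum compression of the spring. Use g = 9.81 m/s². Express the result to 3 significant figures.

x = 0.679 m

Take the reference level at the top of the uncompressed spring. At max compression the block has fallen H + x and is momentarily at rest:
mg(H + x) = ½kx²
½(3110)x² − (11.0)(9.81)x − (11.0)(9.81)(5.97) = 0
1555x² − 107.9x − 644.2 = 0
x = [107.9 + √(11645 + 4.0071e+06)]/(2 × 1555) = 0.6793 m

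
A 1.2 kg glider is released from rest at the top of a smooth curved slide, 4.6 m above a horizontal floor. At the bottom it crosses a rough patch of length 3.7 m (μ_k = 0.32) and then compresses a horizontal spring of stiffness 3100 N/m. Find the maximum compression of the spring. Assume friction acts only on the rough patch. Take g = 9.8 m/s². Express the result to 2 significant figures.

Initial energy: E₁ = mgh = (1.2)(9.8)(4.6) = 54.096 J
Friction removes W_f = μ_k mg d = (0.32)(1.2)(9.8)(3.7) = 13.92 J
Energy reaching the spring: E = 54.096 − 13.92 = 40.172 J
At max compression ½kx² = E ⇒ x = √(2E/k) = √(2 × 40.172/3100) = 0.1610 m

x = 0.16 m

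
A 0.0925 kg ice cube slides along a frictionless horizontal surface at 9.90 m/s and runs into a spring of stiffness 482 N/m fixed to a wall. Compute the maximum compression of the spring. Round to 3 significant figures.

Conservation of energy between contact and max compression: ½mv² = ½kx²
x = v√(m/k) = 9.90 × √(0.0925/482) = 0.1371 m

x = 0.137 m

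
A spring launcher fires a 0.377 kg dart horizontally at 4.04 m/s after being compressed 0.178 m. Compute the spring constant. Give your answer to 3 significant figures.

k = 194 N/m

½kx² = ½mv²
k = mv²/x² = (0.377)(4.04)²/(0.178)² = 194.2 N/m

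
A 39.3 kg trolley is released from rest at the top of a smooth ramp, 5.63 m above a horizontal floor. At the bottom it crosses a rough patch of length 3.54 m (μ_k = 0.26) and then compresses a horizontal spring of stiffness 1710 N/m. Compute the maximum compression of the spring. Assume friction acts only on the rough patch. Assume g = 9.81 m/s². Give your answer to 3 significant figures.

x = 1.46 m

Initial energy: E₁ = mgh = (39.3)(9.81)(5.63) = 2170.6 J
Friction removes W_f = μ_k mg d = (0.26)(39.3)(9.81)(3.54) = 354.8 J
Energy reaching the spring: E = 2170.6 − 354.8 = 1815.7 J
At max compression ½kx² = E ⇒ x = √(2E/k) = √(2 × 1815.7/1710) = 1.457 m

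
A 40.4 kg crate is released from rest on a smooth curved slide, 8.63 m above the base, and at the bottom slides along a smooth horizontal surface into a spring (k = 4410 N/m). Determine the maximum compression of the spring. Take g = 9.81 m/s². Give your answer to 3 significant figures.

At max compression the crate is momentarily at rest: mgh = ½kx²
x = √(2mgh/k) = √(2 × 40.4 × 9.81 × 8.63 / 4410) = 1.245 m

x = 1.25 m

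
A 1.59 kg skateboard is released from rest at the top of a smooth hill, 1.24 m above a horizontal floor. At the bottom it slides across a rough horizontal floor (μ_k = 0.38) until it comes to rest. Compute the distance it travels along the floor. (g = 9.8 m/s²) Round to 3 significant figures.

Energy bookkeeping (friction removes W_f = μ_k N d):
At rest all PE has been dissipated by friction: mgh = μ_k m g d
d = h/μ_k = 1.24/0.38 = 3.263 m

d = 3.26 m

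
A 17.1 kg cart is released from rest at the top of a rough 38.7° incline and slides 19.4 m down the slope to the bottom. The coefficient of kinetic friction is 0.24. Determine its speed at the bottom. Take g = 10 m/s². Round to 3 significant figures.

v = 13.0 m/s

Taking the bottom as reference, mgh = ½mv² + μ_k N L with h = L sinθ, N = mg cosθ:
mgh = mgL sinθ = (17.1)(10)(19.4)sin38.7° = 2074.2 J
W_f = μ_k mg cosθ · L = (0.24)(17.1)(10)cos38.7°·19.4 = 621.4 J
½mv² = 2074.2 − 621.4 = 1452.8 J
v = √(2 × 1452.8/17.1) = 13.04 m/s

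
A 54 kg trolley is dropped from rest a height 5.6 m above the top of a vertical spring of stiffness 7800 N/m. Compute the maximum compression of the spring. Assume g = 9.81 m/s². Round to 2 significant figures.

Take the reference level at the top of the uncompressed spring. At max compression the trolley has fallen H + x and is momentarily at rest:
mg(H + x) = ½kx²
½(7800)x² − (54)(9.81)x − (54)(9.81)(5.6) = 0
3900x² − 529.7x − 2967 = 0
x = [529.7 + √(280624 + 4.6278e+07)]/(2 × 3900) = 0.9427 m

x = 0.94 m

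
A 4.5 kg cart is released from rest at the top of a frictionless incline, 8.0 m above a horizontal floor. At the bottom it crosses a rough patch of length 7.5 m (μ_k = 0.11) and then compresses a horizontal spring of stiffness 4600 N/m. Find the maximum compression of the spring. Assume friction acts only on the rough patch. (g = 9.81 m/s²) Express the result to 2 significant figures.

x = 0.37 m

Initial energy: E₁ = mgh = (4.5)(9.81)(8.0) = 353.16 J
Friction removes W_f = μ_k mg d = (0.11)(4.5)(9.81)(7.5) = 36.42 J
Energy reaching the spring: E = 353.16 − 36.42 = 316.74 J
At max compression ½kx² = E ⇒ x = √(2E/k) = √(2 × 316.74/4600) = 0.3711 m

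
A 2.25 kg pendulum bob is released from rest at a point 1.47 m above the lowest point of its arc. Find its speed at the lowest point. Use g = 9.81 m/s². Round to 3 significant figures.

v = 5.37 m/s

Mechanical energy is conserved (no friction): mgh = ½mv²
The mass cancels from both sides.
v = √(2gh) = √(2 × 9.81 × 1.47) = √28.841 = 5.370 m/s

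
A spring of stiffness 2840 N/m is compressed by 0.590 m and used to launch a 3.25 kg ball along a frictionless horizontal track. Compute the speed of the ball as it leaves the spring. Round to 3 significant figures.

The ball leaves the spring when the spring is at natural length, so ½kx² = ½mv²
v = x√(k/m) = 0.590 × √(2840/3.25) = 17.44 m/s

v = 17.4 m/s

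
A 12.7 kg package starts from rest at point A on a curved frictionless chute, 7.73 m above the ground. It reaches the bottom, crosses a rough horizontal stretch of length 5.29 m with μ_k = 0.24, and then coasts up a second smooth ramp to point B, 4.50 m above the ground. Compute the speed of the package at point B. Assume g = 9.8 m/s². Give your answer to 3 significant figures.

v = 6.20 m/s

Energy at A: mgh₁ = (12.7)(9.8)(7.73) = 962.08 J
Friction loss: W_f = μ_k mg d = 158.0 J
At B: ½mv² + mgh₂ = mgh₁ − W_f
½mv² = 962.08 − 158.0 − 560.07 = 243.99 J
v = √(2 × 243.99/12.7) = 6.199 m/s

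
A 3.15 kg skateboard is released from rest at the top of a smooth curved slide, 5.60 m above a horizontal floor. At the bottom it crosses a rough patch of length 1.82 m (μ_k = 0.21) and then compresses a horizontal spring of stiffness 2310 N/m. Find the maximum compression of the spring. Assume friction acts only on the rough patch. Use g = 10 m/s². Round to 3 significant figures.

Initial energy: E₁ = mgh = (3.15)(10)(5.60) = 176.40 J
Friction removes W_f = μ_k mg d = (0.21)(3.15)(10)(1.82) = 12.04 J
Energy reaching the spring: E = 176.40 − 12.04 = 164.36 J
At max compression ½kx² = E ⇒ x = √(2E/k) = √(2 × 164.36/2310) = 0.3772 m

x = 0.377 m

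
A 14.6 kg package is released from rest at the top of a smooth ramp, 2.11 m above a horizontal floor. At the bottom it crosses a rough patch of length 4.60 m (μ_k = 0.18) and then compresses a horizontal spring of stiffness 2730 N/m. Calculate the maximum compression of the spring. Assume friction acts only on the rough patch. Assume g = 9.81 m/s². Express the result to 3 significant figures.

Initial energy: E₁ = mgh = (14.6)(9.81)(2.11) = 302.21 J
Friction removes W_f = μ_k mg d = (0.18)(14.6)(9.81)(4.60) = 118.6 J
Energy reaching the spring: E = 302.21 − 118.6 = 183.62 J
At max compression ½kx² = E ⇒ x = √(2E/k) = √(2 × 183.62/2730) = 0.3668 m

x = 0.367 m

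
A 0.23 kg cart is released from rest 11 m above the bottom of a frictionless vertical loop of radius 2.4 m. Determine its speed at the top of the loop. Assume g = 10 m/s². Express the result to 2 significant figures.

Energy conservation: mgh = ½mv_top² + mg(2r)
v_top² = 2g(h − 2r) = 2(10)(11 − 4.800) = 124.0
v_top = 11.14 m/s

v = 11 m/s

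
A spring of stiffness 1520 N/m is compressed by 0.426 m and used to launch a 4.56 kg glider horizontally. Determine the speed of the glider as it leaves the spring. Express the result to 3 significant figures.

v = 7.78 m/s

Conservation of energy: ½kx² = ½mv²
v = x√(k/m) = 0.426 × √(1520/4.56) = 7.778 m/s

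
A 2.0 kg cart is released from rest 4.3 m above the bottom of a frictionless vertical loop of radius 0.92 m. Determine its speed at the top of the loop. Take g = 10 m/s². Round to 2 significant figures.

v = 7.0 m/s

Energy conservation: mgh = ½mv_top² + mg(2r)
v_top² = 2g(h − 2r) = 2(10)(4.3 − 1.840) = 49.20
v_top = 7.014 m/s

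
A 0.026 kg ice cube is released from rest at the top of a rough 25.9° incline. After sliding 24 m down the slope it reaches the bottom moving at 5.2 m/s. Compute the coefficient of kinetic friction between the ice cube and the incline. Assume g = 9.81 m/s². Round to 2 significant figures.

μ_k = 0.42

The energy dissipated by friction is the PE lost minus the KE gained:
mgL sinθ = 2.6739 J; ½mv² = 0.35152 J
W_f = 2.6739 − 0.35152 = 2.322 J
μ_k = W_f/(mg cosθ · L) = 2.322/(0.2294 × 24) = 0.4217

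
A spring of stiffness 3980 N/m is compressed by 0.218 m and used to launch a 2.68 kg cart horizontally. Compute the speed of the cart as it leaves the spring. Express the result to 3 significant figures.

v = 8.40 m/s

Spring PE converts entirely to kinetic energy: ½kx² = ½mv²
v = x√(k/m) = 0.218 × √(3980/2.68) = 8.401 m/s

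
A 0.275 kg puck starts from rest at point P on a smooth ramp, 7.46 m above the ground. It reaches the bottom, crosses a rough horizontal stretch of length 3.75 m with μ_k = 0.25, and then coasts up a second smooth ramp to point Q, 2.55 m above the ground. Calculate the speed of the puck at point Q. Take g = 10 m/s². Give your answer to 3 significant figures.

Energy at P: mgh₁ = (0.275)(10)(7.46) = 20.515 J
Friction loss: W_f = μ_k mg d = 2.578 J
At Q: ½mv² + mgh₂ = mgh₁ − W_f
½mv² = 20.515 − 2.578 − 7.0125 = 10.924 J
v = √(2 × 10.924/0.275) = 8.913 m/s

v = 8.91 m/s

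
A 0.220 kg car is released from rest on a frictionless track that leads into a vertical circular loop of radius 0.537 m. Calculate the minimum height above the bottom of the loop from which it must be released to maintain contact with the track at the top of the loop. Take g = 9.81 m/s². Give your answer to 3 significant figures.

h = 1.34 m

At the top, for minimum speed gravity alone supplies the centripetal force: mg = mv_top²/r ⇒ v_top² = gr = 5.268 m²/s²
Energy conservation from release height h to the top (height 2r): mgh = ½mv_top² + mg(2r)
h = v_top²/(2g) + 2r = r/2 + 2r = 5r/2 = 1.343 m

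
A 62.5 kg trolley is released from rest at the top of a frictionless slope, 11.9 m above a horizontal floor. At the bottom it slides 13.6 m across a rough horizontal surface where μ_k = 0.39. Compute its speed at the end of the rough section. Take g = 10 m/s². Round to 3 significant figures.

Energy bookkeeping (friction removes W_f = μ_k N d):
mgh = ½mv² + μ_k m g d
W_f = μ_k mg d = (0.39)(62.5)(10)(13.6) = 3315 J
½mv² = mgh − W_f = 7437.5 − 3315 = 4122.5 J
v = √(2 × 4122.5/62.5) = 11.49 m/s

v = 11.5 m/s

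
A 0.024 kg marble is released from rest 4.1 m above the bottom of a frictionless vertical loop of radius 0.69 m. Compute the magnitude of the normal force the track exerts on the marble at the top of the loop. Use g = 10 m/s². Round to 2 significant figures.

N = 1.7 N

Energy from release to top (height 2r): mgh = ½mv_top² + mg(2r)
v_top² = 2g(h − 2r) = 2(10)(4.1 − 1.380) = 54.400 m²/s²
At the top, both N and weight point toward the centre: N + mg = mv_top²/r
N = m(v_top²/r − g) = 0.024(54.400/0.69 − 10) = 1.652 N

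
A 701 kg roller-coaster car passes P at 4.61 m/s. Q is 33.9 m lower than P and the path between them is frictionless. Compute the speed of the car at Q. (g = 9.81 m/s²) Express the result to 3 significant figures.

Energy conservation between the two points: ½mv₀² + mgh = ½mv²
The mass cancels from both sides.
v² = v₀² + 2gh = (4.61)² + 2(9.81)(33.9) = 686.37
v = √686.37 = 26.20 m/s

v = 26.2 m/s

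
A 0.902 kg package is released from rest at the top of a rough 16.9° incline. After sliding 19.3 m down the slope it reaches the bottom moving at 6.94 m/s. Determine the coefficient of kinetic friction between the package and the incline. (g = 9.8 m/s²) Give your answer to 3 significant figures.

Energy balance down the incline: mg L sinθ − ½mv² = μ_k (mg cosθ) L
mgL sinθ = 49.595 J; ½mv² = 21.722 J
W_f = 49.595 − 21.722 = 27.87 J
μ_k = W_f/(mg cosθ · L) = 27.87/(8.458 × 19.3) = 0.1708

μ_k = 0.171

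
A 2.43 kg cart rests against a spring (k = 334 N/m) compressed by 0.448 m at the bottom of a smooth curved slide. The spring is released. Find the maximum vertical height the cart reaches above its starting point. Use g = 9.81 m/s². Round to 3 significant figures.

Energy conservation from release to the highest point: ½kx² = mgh
h = kx²/(2mg) = (334)(0.448)²/(2 × 2.43 × 9.81) = 1.406 m

h = 1.41 m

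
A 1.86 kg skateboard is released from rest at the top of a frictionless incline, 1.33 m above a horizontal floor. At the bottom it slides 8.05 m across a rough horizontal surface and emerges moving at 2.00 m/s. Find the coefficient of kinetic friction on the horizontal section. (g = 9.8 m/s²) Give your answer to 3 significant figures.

Applying the work–energy principle:
mgh = ½mv² + μ_k m g d
mgh = 24.243 J; ½mv² = 3.7200 J
W_f = 24.243 − 3.7200 = 20.52 J
μ_k = W_f/(mg·d) = 20.52/(18.23 × 8.05) = 0.1399

μ_k = 0.140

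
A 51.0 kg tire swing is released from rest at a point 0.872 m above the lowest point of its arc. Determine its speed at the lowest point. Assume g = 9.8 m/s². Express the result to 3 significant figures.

v = 4.13 m/s

By conservation of mechanical energy, mgh = ½mv²
The mass cancels from both sides.
v = √(2gh) = √(2 × 9.8 × 0.872) = √17.091 = 4.134 m/s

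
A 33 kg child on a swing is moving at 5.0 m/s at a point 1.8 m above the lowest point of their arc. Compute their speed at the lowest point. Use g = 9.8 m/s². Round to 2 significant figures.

v = 7.8 m/s

Energy conservation between the two points: ½mv₀² + mgh = ½mv²
The mass cancels from both sides.
v² = v₀² + 2gh = (5.0)² + 2(9.8)(1.8) = 60.280
v = √60.280 = 7.764 m/s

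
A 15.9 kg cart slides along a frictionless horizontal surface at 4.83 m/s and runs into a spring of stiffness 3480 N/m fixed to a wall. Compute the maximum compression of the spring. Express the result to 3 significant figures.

x = 0.326 m

All KE is stored as spring PE at maximum compression: ½mv² = ½kx²
x = v√(m/k) = 4.83 × √(15.9/3480) = 0.3265 m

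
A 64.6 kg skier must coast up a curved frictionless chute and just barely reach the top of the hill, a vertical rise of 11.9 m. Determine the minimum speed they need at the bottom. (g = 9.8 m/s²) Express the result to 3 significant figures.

At the top they are momentarily at rest, so all KE converts to PE: ½mv² = mgh
v = √(2gh) = √(2 × 9.8 × 11.9) = 15.27 m/s

v = 15.3 m/s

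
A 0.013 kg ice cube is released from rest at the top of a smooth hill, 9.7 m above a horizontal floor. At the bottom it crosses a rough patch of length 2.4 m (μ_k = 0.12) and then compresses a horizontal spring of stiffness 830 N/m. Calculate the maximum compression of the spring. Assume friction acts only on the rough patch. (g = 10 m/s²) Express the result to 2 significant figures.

x = 0.054 m

Initial energy: E₁ = mgh = (0.013)(10)(9.7) = 1.2610 J
Friction removes W_f = μ_k mg d = (0.12)(0.013)(10)(2.4) = 0.03744 J
Energy reaching the spring: E = 1.2610 − 0.03744 = 1.2236 J
At max compression ½kx² = E ⇒ x = √(2E/k) = √(2 × 1.2236/830) = 0.05430 m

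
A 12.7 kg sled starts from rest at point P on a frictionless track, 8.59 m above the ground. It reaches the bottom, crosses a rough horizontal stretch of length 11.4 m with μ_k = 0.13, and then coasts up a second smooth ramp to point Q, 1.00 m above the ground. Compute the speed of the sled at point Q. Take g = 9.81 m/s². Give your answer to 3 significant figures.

v = 10.9 m/s

Energy at P: mgh₁ = (12.7)(9.81)(8.59) = 1070.2 J
Friction loss: W_f = μ_k mg d = 184.6 J
At Q: ½mv² + mgh₂ = mgh₁ − W_f
½mv² = 1070.2 − 184.6 − 124.59 = 760.98 J
v = √(2 × 760.98/12.7) = 10.95 m/s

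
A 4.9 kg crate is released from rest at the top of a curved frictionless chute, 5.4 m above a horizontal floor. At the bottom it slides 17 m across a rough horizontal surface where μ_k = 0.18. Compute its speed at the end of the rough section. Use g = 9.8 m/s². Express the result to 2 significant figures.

v = 6.8 m/s

Energy bookkeeping (friction removes W_f = μ_k N d):
mgh = ½mv² + μ_k m g d
W_f = μ_k mg d = (0.18)(4.9)(9.8)(17) = 146.9 J
½mv² = mgh − W_f = 259.31 − 146.9 = 112.37 J
v = √(2 × 112.37/4.9) = 6.772 m/s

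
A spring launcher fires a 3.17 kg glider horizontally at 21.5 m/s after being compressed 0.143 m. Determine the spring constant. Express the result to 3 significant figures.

Energy stored in the spring equals the launch KE: ½kx² = ½mv²
k = mv²/x² = (3.17)(21.5)²/(0.143)² = 71658 N/m

k = 71700 N/m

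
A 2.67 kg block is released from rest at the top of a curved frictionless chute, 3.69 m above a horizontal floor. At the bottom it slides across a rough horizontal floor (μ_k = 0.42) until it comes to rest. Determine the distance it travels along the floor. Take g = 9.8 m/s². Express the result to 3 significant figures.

Applying the work–energy principle:
At rest all PE has been dissipated by friction: mgh = μ_k m g d
d = h/μ_k = 3.69/0.42 = 8.786 m

d = 8.79 m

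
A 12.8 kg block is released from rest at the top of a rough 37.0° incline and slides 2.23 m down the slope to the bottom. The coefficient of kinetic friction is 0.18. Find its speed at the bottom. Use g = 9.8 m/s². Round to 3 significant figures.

Energy: mgh = ½mv² + W_f, with h = L sinθ and W_f = μ_k (mg cosθ) L
mgh = mgL sinθ = (12.8)(9.8)(2.23)sin37.0° = 168.35 J
W_f = μ_k mg cosθ · L = (0.18)(12.8)(9.8)cos37.0°·2.23 = 40.21 J
½mv² = 168.35 − 40.21 = 128.13 J
v = √(2 × 128.13/12.8) = 4.474 m/s

v = 4.47 m/s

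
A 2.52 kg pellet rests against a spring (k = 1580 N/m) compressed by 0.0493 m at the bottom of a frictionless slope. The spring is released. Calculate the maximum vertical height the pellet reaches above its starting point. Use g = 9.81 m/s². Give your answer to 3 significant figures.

All spring PE becomes gravitational PE at the highest point: ½kx² = mgh
h = kx²/(2mg) = (1580)(0.0493)²/(2 × 2.52 × 9.81) = 0.07767 m

h = 0.0777 m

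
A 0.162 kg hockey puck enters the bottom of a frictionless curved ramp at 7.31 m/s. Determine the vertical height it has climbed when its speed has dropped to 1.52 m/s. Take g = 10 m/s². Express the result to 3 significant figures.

Energy balance between the two points: ½mv₁² = ½mv₂² + mgh
h = (v₁² − v₂²)/(2g) = (7.31² − 1.52²)/(2 × 10) = 2.556 m

h = 2.56 m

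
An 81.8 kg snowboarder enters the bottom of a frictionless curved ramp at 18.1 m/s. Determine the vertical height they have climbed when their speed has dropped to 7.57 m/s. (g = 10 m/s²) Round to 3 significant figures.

h = 13.5 m

Energy balance between the two points: ½mv₁² = ½mv₂² + mgh
h = (v₁² − v₂²)/(2g) = (18.1² − 7.57²)/(2 × 10) = 13.52 m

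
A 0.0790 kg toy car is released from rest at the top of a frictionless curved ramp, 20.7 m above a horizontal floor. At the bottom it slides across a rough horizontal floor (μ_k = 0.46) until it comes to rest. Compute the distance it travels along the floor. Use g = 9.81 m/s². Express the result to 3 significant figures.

d = 45.0 m

Energy at the top = energy at the end + work done against friction:
At rest all PE has been dissipated by friction: mgh = μ_k m g d
d = h/μ_k = 20.7/0.46 = 45.00 m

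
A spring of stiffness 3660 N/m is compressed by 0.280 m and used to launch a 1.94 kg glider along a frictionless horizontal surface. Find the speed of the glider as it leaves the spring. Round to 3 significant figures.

v = 12.2 m/s

The glider leaves the spring when the spring is at natural length, so ½kx² = ½mv²
v = x√(k/m) = 0.280 × √(3660/1.94) = 12.16 m/s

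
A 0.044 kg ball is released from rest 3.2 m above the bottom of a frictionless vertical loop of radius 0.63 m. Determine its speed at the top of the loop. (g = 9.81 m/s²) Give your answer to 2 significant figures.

v = 6.2 m/s

Energy conservation: mgh = ½mv_top² + mg(2r)
v_top² = 2g(h − 2r) = 2(9.81)(3.2 − 1.260) = 38.06
v_top = 6.170 m/s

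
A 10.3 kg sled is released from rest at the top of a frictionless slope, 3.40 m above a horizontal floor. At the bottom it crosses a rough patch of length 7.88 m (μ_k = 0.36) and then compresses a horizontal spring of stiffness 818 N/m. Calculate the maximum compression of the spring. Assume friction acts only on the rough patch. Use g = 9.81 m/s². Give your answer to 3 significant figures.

x = 0.373 m

Initial energy: E₁ = mgh = (10.3)(9.81)(3.40) = 343.55 J
Friction removes W_f = μ_k mg d = (0.36)(10.3)(9.81)(7.88) = 286.6 J
Energy reaching the spring: E = 343.55 − 286.6 = 56.907 J
At max compression ½kx² = E ⇒ x = √(2E/k) = √(2 × 56.907/818) = 0.3730 m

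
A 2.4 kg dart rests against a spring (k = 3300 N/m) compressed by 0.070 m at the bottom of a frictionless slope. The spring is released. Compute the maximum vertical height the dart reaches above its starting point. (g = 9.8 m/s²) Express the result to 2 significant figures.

At maximum height the dart is at rest, so ½kx² = mgh
h = kx²/(2mg) = (3300)(0.070)²/(2 × 2.4 × 9.8) = 0.3438 m

h = 0.34 m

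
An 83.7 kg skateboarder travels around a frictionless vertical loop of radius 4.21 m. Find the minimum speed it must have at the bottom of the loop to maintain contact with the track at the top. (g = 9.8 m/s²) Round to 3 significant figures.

v = 14.4 m/s

At the top: mg = mv_top²/r ⇒ v_top² = gr = 41.26 m²/s²
Energy from bottom to top (height 2r): ½mv_bot² = ½mv_top² + mg(2r)
v_bot² = gr + 4gr = 5gr = 206.3
v_bot = √(5gr) = 14.36 m/s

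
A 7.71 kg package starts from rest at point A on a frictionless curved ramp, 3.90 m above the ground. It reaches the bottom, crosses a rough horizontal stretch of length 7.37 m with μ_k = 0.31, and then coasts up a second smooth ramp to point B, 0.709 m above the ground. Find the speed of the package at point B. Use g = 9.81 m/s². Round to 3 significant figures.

v = 4.22 m/s

Energy at A: mgh₁ = (7.71)(9.81)(3.90) = 294.98 J
Friction loss: W_f = μ_k mg d = 172.8 J
At B: ½mv² + mgh₂ = mgh₁ − W_f
½mv² = 294.98 − 172.8 − 53.625 = 68.548 J
v = √(2 × 68.548/7.71) = 4.217 m/s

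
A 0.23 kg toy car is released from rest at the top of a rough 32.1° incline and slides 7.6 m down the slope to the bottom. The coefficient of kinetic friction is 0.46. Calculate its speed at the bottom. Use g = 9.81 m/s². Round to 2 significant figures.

Work–energy: mg(L sinθ) − μ_k(mg cosθ)L = ½mv²
mgh = mgL sinθ = (0.23)(9.81)(7.6)sin32.1° = 9.1124 J
W_f = μ_k mg cosθ · L = (0.46)(0.23)(9.81)cos32.1°·7.6 = 6.682 J
½mv² = 9.1124 − 6.682 = 2.4302 J
v = √(2 × 2.4302/0.23) = 4.597 m/s

v = 4.6 m/s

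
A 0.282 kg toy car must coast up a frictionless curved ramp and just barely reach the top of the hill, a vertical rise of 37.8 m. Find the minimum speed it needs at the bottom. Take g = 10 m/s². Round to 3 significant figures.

At the top it is momentarily at rest, so all KE converts to PE: ½mv² = mgh
v = √(2gh) = √(2 × 10 × 37.8) = 27.50 m/s

v = 27.5 m/s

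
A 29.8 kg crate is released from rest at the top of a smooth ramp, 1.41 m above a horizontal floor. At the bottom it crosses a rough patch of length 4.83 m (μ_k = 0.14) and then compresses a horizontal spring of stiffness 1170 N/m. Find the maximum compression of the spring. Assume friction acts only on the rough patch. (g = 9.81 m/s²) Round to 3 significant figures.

x = 0.606 m

Initial energy: E₁ = mgh = (29.8)(9.81)(1.41) = 412.20 J
Friction removes W_f = μ_k mg d = (0.14)(29.8)(9.81)(4.83) = 197.7 J
Energy reaching the spring: E = 412.20 − 197.7 = 214.52 J
At max compression ½kx² = E ⇒ x = √(2E/k) = √(2 × 214.52/1170) = 0.6056 m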